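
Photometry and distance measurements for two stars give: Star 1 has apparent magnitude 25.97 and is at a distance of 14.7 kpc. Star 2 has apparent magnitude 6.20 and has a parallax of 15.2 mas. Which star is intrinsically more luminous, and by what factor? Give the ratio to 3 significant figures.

Star 1: d = 14.7 kpc = 14700 pc
Star 1: M = m − 5 log₁₀ d + 5 = 25.97 − 5·4.1673 + 5 = 10.133
Star 2: p = 15.2 mas = 0.0152″ → d = 1/p = 65.79 pc
Star 2: M = m − 5 log₁₀ d + 5 = 6.20 − 5·1.8182 + 5 = 2.109
ΔM = M_1 − M_2 = 10.133 − (2.109) = 8.024; smaller M is more luminous → Star 2.
L ratio = 10^(0.4 |ΔM|) = 10^3.210 = 1621

Star 2 is more luminous, by a factor of 1620.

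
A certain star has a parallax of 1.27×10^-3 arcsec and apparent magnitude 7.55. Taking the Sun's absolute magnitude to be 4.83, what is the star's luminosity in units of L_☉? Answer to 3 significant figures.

d = 1/p = 1/1.27×10^-3″ = 787.4 pc
M = m − 5 log₁₀ d + 5 = 7.55 − 5·2.8962 + 5 = -1.931
M − M_☉ = -1.931 − 4.83 = -6.761
L/L_☉ = 10^(−0.4 × -6.761) = 506.3

L/L_☉ ≈ 506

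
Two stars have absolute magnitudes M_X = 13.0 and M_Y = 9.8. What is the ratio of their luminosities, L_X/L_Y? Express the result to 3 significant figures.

L_X/L_Y ≈ 0.0525

ΔM = M_X − M_Y = 3.2
L_X/L_Y = 10^(−0.4 ΔM) = 10^-1.280 = 0.05248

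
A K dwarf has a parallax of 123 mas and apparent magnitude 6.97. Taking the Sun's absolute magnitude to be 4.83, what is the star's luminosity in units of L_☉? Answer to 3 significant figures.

L/L_☉ ≈ 0.0921

d = 1/p = 1000/123 mas = 8.130 pc
M = m − 5 log₁₀ d + 5 = 6.97 − 5·0.9101 + 5 = 7.420
M − M_☉ = 7.420 − 4.83 = 2.590
L/L_☉ = 10^(−0.4 × 2.590) = 0.09209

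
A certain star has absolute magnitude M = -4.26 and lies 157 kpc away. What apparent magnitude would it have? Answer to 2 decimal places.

d = 157 kpc = 157000 pc
m = M + 5 log₁₀ d − 5 = -4.26 + 5·5.1959 − 5 = 16.719

m ≈ 16.72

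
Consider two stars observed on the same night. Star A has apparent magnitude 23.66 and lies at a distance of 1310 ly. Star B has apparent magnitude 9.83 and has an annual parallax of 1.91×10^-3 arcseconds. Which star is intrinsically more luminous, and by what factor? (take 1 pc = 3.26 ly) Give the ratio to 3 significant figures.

Star B is more luminous, by a factor of 578000.

Star A: d = 1310 ly / 3.26 = 401.8 pc
Star A: M = m − 5 log₁₀ d + 5 = 23.66 − 5·2.6041 + 5 = 15.640
Star B: d = 1/p = 1/1.91×10^-3″ = 523.6 pc
Star B: M = m − 5 log₁₀ d + 5 = 9.83 − 5·2.7190 + 5 = 1.235
ΔM = M_A − M_B = 15.640 − (1.235) = 14.405; smaller M is more luminous → Star B.
L ratio = 10^(0.4 |ΔM|) = 10^5.762 = 577900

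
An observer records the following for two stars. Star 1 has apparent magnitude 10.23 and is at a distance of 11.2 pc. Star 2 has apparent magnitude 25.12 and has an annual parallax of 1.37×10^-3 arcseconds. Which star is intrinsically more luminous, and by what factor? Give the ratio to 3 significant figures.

Star 1 is more luminous, by a factor of 213.

Star 1: M = m − 5 log₁₀ d + 5 = 10.23 − 5·1.0492 + 5 = 9.984
Star 2: d = 1/p = 1/1.37×10^-3″ = 729.9 pc
Star 2: M = m − 5 log₁₀ d + 5 = 25.12 − 5·2.8633 + 5 = 15.804
ΔM = M_1 − M_2 = 9.984 − (15.804) = -5.820; smaller M is more luminous → Star 1.
L ratio = 10^(0.4 |ΔM|) = 10^2.328 = 212.8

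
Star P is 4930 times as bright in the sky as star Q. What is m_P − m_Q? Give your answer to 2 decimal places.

Pogson: Δm = −2.5 log₁₀(ratio) = −2.5 log₁₀(4930) = −2.5 × 3.6928 = -9.232
Star P is brighter, so it has the smaller magnitude: the difference is negative.

m_P − m_Q ≈ -9.23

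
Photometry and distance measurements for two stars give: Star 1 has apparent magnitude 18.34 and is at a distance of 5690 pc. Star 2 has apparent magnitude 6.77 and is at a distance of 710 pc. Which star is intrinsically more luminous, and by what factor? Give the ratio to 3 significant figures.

Star 2 is more luminous, by a factor of 661.

Star 1: M = m − 5 log₁₀ d + 5 = 18.34 − 5·3.7551 + 5 = 4.564
Star 2: M = m − 5 log₁₀ d + 5 = 6.77 − 5·2.8513 + 5 = -2.486
ΔM = M_1 − M_2 = 4.564 − (-2.486) = 7.051; smaller M is more luminous → Star 2.
L ratio = 10^(0.4 |ΔM|) = 10^2.820 = 661.1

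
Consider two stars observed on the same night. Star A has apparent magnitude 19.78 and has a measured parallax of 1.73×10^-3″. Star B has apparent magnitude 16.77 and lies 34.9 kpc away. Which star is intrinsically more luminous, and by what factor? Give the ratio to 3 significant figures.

Star B is more luminous, by a factor of 58300.

Star A: d = 1/p = 1/1.73×10^-3″ = 578.0 pc
Star A: M = m − 5 log₁₀ d + 5 = 19.78 − 5·2.7620 + 5 = 10.970
Star B: d = 34.9 kpc = 34900 pc
Star B: M = m − 5 log₁₀ d + 5 = 16.77 − 5·4.5428 + 5 = -0.944
ΔM = M_A − M_B = 10.970 − (-0.944) = 11.914; smaller M is more luminous → Star B.
L ratio = 10^(0.4 |ΔM|) = 10^4.766 = 58310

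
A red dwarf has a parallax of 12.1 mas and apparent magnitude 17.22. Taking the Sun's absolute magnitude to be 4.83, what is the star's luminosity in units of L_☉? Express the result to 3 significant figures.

d = 1/p = 1000/12.1 mas = 82.64 pc
M = m − 5 log₁₀ d + 5 = 17.22 − 5·1.9172 + 5 = 12.634
M − M_☉ = 12.634 − 4.83 = 7.804
L/L_☉ = 10^(−0.4 × 7.804) = 7.558×10^-4

L/L_☉ ≈ 7.56×10^-4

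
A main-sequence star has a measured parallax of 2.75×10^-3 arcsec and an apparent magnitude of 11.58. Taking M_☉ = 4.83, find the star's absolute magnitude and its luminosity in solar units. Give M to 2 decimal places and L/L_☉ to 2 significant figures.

d = 1/p = 1/2.75×10^-3″ = 363.6 pc
M = m − 5 log₁₀ d + 5 = 11.58 − 5·2.5607 + 5 = 3.777
M − M_☉ = 3.777 − 4.83 = -1.053
L/L_☉ = 10^(−0.4 × -1.053) = 2.638

M ≈ 3.78; L/L_☉ ≈ 2.6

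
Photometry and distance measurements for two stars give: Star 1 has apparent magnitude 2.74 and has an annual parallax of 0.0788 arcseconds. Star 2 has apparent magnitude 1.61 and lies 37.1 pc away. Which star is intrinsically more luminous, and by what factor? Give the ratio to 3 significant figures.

Star 2 is more luminous, by a factor of 24.2.

Star 1: d = 1/p = 1/0.0788″ = 12.69 pc
Star 1: M = m − 5 log₁₀ d + 5 = 2.74 − 5·1.1035 + 5 = 2.223
Star 2: M = m − 5 log₁₀ d + 5 = 1.61 − 5·1.5694 + 5 = -1.237
ΔM = M_1 − M_2 = 2.223 − (-1.237) = 3.460; smaller M is more luminous → Star 2.
L ratio = 10^(0.4 |ΔM|) = 10^1.384 = 24.20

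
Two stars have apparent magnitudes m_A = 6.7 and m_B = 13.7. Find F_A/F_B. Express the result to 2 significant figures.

F_A/F_B ≈ 630

Δm = 6.7 − (13.7) = -7.0
Flux ratio = 10^(−0.4 Δm) = 10^(−0.4 × -7.0) = 10^2.800 = 631.0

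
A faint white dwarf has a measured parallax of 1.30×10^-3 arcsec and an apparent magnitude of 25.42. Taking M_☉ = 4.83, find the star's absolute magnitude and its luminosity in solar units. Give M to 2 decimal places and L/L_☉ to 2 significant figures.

M ≈ 15.99; L/L_☉ ≈ 3.4×10^-5

d = 1/p = 1/1.30×10^-3″ = 769.2 pc
M = m − 5 log₁₀ d + 5 = 25.42 − 5·2.8861 + 5 = 15.990
M − M_☉ = 15.990 − 4.83 = 11.160
L/L_☉ = 10^(−0.4 × 11.160) = 3.436×10^-5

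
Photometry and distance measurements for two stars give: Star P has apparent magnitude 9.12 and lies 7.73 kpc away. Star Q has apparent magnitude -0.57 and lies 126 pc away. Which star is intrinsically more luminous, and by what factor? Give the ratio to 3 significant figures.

Star Q is more luminous, by a factor of 2.00.

Star P: d = 7.73 kpc = 7730 pc
Star P: M = m − 5 log₁₀ d + 5 = 9.12 − 5·3.8882 + 5 = -5.321
Star Q: M = m − 5 log₁₀ d + 5 = -0.57 − 5·2.1004 + 5 = -6.072
ΔM = M_P − M_Q = -5.321 − (-6.072) = 0.751; smaller M is more luminous → Star Q.
L ratio = 10^(0.4 |ΔM|) = 10^0.300 = 1.997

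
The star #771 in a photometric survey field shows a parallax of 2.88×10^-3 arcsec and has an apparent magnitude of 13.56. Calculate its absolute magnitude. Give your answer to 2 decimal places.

M ≈ 5.86

d = 1/p = 1/2.88×10^-3″ = 347.2 pc
5 log₁₀(d/10 pc) = 5 log₁₀(347.2) − 5 = 7.703
M = m − 5 log₁₀(d/10) = 13.56 − 7.703 = 5.857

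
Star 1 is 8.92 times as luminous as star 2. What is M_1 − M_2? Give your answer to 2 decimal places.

M_1 − M_2 ≈ -2.38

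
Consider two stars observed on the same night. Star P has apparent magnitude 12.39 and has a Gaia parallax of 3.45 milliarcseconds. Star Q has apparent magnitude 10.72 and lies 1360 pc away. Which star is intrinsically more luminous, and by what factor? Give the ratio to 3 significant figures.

Star Q is more luminous, by a factor of 102.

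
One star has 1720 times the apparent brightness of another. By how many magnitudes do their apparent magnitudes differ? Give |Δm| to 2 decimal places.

Pogson: Δm = −2.5 log₁₀(ratio) = −2.5 log₁₀(1720) = −2.5 × 3.2355 = -8.089

|Δm| ≈ 8.09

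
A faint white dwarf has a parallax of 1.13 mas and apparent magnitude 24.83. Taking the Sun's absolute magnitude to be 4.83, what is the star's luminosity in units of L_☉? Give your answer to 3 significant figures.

L/L_☉ ≈ 7.83×10^-5

d = 1/p = 1000/1.13 mas = 885.0 pc
M = m − 5 log₁₀ d + 5 = 24.83 − 5·2.9469 + 5 = 15.095
M − M_☉ = 15.095 − 4.83 = 10.265
L/L_☉ = 10^(−0.4 × 10.265) = 7.831×10^-5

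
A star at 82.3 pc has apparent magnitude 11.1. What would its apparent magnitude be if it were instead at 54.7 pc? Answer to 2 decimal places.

Flux ∝ 1/d², so Δm = 5 log₁₀(d₂/d₁) = 5 log₁₀(54.7/82.3) = -0.887
m₂ = m₁ + Δm = 11.1 + (-0.887) = 10.213

m ≈ 10.21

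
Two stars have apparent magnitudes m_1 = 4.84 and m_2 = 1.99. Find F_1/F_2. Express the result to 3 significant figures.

Magnitude difference = 2.85
Flux ratio = 10^(−0.4 Δm) = 10^(−0.4 × 2.85) = 10^-1.140 = 0.07244

F_1/F_2 ≈ 0.0724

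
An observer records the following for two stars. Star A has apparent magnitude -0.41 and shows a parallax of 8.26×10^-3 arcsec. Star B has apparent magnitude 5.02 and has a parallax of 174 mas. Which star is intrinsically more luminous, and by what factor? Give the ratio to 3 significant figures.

Star A: d = 1/p = 1/8.26×10^-3″ = 121.1 pc
Star A: M = m − 5 log₁₀ d + 5 = -0.41 − 5·2.0830 + 5 = -5.825
Star B: p = 174 mas = 0.174″ → d = 1/p = 5.747 pc
Star B: M = m − 5 log₁₀ d + 5 = 5.02 − 5·0.7595 + 5 = 6.223
ΔM = M_A − M_B = -5.825 − (6.223) = -12.048; smaller M is more luminous → Star A.
L ratio = 10^(0.4 |ΔM|) = 10^4.819 = 65940

Star A is more luminous, by a factor of 65900.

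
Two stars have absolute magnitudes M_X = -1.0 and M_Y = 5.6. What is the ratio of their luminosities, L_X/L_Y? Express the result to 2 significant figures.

L_X/L_Y ≈ 440

ΔM = M_X − M_Y = -6.6
L_X/L_Y = 10^(−0.4 ΔM) = 10^2.640 = 436.5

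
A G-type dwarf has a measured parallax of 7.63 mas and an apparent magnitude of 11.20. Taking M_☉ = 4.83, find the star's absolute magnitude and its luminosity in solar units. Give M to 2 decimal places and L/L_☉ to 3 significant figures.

M ≈ 5.61; L/L_☉ ≈ 0.486

d = 1/p = 1000/7.63 mas = 131.1 pc
M = m − 5 log₁₀ d + 5 = 11.20 − 5·2.1175 + 5 = 5.613
M − M_☉ = 5.613 − 4.83 = 0.783
L/L_☉ = 10^(−0.4 × 0.783) = 0.4864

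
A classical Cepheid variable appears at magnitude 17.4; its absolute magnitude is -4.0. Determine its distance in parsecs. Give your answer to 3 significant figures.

μ = m − M = 21.400
m − M = 5 log₁₀ d − 5
log₁₀ d = (m − M)/5 + 1 = 5.2800
d = 10^5.2800 = 190500 pc

d ≈ 191000 pc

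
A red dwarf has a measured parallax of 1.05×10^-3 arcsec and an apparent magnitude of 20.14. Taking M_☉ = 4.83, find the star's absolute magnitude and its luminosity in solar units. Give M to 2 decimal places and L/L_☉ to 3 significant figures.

d = 1/p = 1/1.05×10^-3″ = 952.4 pc
M = m − 5 log₁₀ d + 5 = 20.14 − 5·2.9788 + 5 = 10.246
M − M_☉ = 10.246 − 4.83 = 5.416
L/L_☉ = 10^(−0.4 × 5.416) = 6.817×10^-3

M ≈ 10.25; L/L_☉ ≈ 6.82×10^-3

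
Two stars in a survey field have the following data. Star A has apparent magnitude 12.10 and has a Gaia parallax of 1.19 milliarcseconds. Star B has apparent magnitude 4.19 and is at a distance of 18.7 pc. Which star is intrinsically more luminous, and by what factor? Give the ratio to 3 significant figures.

Star A: p = 1.19 mas = 1.19×10^-3″ → d = 1/p = 840.3 pc
Star A: M = m − 5 log₁₀ d + 5 = 12.10 − 5·2.9245 + 5 = 2.478
Star B: M = m − 5 log₁₀ d + 5 = 4.19 − 5·1.2718 + 5 = 2.831
ΔM = M_A − M_B = 2.478 − (2.831) = -0.353; smaller M is more luminous → Star A.
L ratio = 10^(0.4 |ΔM|) = 10^0.141 = 1.384

Star A is more luminous, by a factor of 1.38.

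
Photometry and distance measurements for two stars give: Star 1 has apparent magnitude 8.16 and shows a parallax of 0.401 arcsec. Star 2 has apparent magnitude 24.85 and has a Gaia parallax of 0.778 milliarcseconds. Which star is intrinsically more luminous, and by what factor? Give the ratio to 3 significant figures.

Star 1: d = 1/p = 1/0.401″ = 2.494 pc
Star 1: M = m − 5 log₁₀ d + 5 = 8.16 − 5·0.3969 + 5 = 11.176
Star 2: p = 0.778 mas = 7.78×10^-4″ → d = 1/p = 1285 pc
Star 2: M = m − 5 log₁₀ d + 5 = 24.85 − 5·3.1090 + 5 = 14.305
ΔM = M_1 − M_2 = 11.176 − (14.305) = -3.129; smaller M is more luminous → Star 1.
L ratio = 10^(0.4 |ΔM|) = 10^1.252 = 17.85

Star 1 is more luminous, by a factor of 17.9.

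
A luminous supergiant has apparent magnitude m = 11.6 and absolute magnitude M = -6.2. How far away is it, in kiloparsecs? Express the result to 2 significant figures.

d ≈ 36 kpc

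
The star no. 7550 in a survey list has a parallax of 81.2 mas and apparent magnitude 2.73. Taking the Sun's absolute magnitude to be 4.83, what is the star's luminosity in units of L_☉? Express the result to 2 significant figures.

L/L_☉ ≈ 10

d = 1/p = 1000/81.2 mas = 12.32 pc
M = m − 5 log₁₀ d + 5 = 2.73 − 5·1.0904 + 5 = 2.278
M − M_☉ = 2.278 − 4.83 = -2.552
L/L_☉ = 10^(−0.4 × -2.552) = 10.49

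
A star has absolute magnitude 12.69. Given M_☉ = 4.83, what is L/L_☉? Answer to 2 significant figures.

M − M_☉ = 12.69 − 4.83 = 7.860
L/L_☉ = 10^(−0.4 (M − M_☉)) = 10^-3.144 = 7.178×10^-4

L/L_☉ ≈ 7.2×10^-4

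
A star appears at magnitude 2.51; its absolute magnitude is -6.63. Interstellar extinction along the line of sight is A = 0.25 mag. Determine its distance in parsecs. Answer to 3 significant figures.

d ≈ 600 pc

m − M = 5 log₁₀(d/10 pc) + A  ⇒  2.51 − (-6.63) − 0.25 = 5 log₁₀(d/10)
8.890 = 5 log₁₀(d/10)
log₁₀ d = (m − M − A)/5 + 1 = 2.7780
d = 10^2.7780 = 599.8 pc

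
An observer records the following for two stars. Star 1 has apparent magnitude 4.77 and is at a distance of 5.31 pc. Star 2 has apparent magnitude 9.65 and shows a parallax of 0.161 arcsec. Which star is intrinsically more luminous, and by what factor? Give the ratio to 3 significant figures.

Star 1 is more luminous, by a factor of 65.4.

Star 1: M = m − 5 log₁₀ d + 5 = 4.77 − 5·0.7251 + 5 = 6.145
Star 2: d = 1/p = 1/0.161″ = 6.211 pc
Star 2: M = m − 5 log₁₀ d + 5 = 9.65 − 5·0.7932 + 5 = 10.684
ΔM = M_1 − M_2 = 6.145 − (10.684) = -4.540; smaller M is more luminous → Star 1.
L ratio = 10^(0.4 |ΔM|) = 10^1.816 = 65.44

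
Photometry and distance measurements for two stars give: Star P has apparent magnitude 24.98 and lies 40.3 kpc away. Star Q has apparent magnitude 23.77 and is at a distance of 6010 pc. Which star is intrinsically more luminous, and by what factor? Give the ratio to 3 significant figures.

Star P is more luminous, by a factor of 14.8.

Star P: d = 40.3 kpc = 40300 pc
Star P: M = m − 5 log₁₀ d + 5 = 24.98 − 5·4.6053 + 5 = 6.953
Star Q: M = m − 5 log₁₀ d + 5 = 23.77 − 5·3.7789 + 5 = 9.876
ΔM = M_P − M_Q = 6.953 − (9.876) = -2.922; smaller M is more luminous → Star P.
L ratio = 10^(0.4 |ΔM|) = 10^1.169 = 14.75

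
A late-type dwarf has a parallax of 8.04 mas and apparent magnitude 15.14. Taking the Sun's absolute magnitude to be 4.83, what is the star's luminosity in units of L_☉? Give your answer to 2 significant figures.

L/L_☉ ≈ 0.012

d = 1/p = 1000/8.04 mas = 124.4 pc
M = m − 5 log₁₀ d + 5 = 15.14 − 5·2.0947 + 5 = 9.666
M − M_☉ = 9.666 − 4.83 = 4.836
L/L_☉ = 10^(−0.4 × 4.836) = 0.01163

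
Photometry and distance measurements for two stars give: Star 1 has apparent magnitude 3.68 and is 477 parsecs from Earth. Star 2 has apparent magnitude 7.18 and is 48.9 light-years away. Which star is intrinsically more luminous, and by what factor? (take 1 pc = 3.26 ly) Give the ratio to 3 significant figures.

Star 1: M = m − 5 log₁₀ d + 5 = 3.68 − 5·2.6785 + 5 = -4.713
Star 2: d = 48.9 ly / 3.26 = 15.00 pc
Star 2: M = m − 5 log₁₀ d + 5 = 7.18 − 5·1.1761 + 5 = 6.300
ΔM = M_1 − M_2 = -4.713 − (6.300) = -11.012; smaller M is more luminous → Star 1.
L ratio = 10^(0.4 |ΔM|) = 10^4.405 = 25400

Star 1 is more luminous, by a factor of 25400.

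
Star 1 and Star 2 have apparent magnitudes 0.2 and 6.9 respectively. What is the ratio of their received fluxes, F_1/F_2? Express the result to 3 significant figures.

F_1/F_2 ≈ 479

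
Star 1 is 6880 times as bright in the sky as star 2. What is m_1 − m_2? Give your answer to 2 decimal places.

Pogson: Δm = −2.5 log₁₀(ratio) = −2.5 log₁₀(6880) = −2.5 × 3.8376 = -9.594
Star 1 is brighter, so it has the smaller magnitude: the difference is negative.

m_1 − m_2 ≈ -9.59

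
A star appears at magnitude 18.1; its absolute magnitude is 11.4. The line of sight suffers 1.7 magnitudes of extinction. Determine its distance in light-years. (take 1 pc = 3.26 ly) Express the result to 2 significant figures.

m − M = 5 log₁₀(d/10 pc) + A  ⇒  18.1 − (11.4) − 1.7 = 5 log₁₀(d/10)
5.000 = 5 log₁₀(d/10)
log₁₀ d = (m − M − A)/5 + 1 = 2.0000
d = 10^2.0000 = 100.0 pc
= 326.0 ly

d ≈ 330 ly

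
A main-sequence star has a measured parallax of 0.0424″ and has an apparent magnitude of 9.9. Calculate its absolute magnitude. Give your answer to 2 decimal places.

d = 1/p = 1/0.0424″ = 23.58 pc
5 log₁₀(d/10 pc) = 5 log₁₀(23.58) − 5 = 1.863
M = m − 5 log₁₀(d/10) = 9.9 − 1.863 = 8.037

M ≈ 8.04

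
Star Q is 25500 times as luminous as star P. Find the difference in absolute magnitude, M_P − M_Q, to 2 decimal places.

M_P − M_Q ≈ 11.02

Pogson: ΔM = −2.5 log₁₀(ratio) = −2.5 log₁₀(25500) = −2.5 × 4.4065 = -11.016
Star Q is brighter so has the smaller magnitude: M_P − M_Q is positive.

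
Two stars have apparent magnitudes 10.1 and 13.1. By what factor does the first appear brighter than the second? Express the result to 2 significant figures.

Δm = 10.1 − (13.1) = -3.0
Flux ratio = 10^(−0.4 Δm) = 10^(−0.4 × -3.0) = 10^1.200 = 15.85

16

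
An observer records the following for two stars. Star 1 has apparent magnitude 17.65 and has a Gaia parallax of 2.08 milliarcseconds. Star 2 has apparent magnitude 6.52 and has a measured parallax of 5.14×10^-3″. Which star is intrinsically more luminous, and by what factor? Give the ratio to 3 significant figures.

Star 2 is more luminous, by a factor of 4640.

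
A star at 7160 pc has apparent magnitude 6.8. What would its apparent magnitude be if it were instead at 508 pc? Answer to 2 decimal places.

Flux ∝ 1/d², so Δm = 5 log₁₀(d₂/d₁) = 5 log₁₀(508/7160) = -5.745
m₂ = m₁ + Δm = 6.8 + (-5.745) = 1.055

m ≈ 1.05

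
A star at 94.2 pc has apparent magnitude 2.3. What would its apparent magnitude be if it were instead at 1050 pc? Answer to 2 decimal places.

Flux ∝ 1/d², so Δm = 5 log₁₀(d₂/d₁) = 5 log₁₀(1050/94.2) = 5.236
m₂ = m₁ + Δm = 2.3 + (5.236) = 7.536

m ≈ 7.54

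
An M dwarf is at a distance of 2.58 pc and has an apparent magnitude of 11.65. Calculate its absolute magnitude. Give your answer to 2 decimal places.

5 log₁₀(d/10 pc) = 5 log₁₀(2.580) − 5 = -2.942
M = m − 5 log₁₀(d/10) = 11.65 + 2.942 = 14.592

M ≈ 14.59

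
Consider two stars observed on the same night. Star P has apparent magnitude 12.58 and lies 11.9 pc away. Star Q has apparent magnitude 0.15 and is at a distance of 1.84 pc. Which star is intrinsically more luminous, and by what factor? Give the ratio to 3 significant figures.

Star P: M = m − 5 log₁₀ d + 5 = 12.58 − 5·1.0755 + 5 = 12.202
Star Q: M = m − 5 log₁₀ d + 5 = 0.15 − 5·0.2648 + 5 = 3.826
ΔM = M_P − M_Q = 12.202 − (3.826) = 8.376; smaller M is more luminous → Star Q.
L ratio = 10^(0.4 |ΔM|) = 10^3.351 = 2242

Star Q is more luminous, by a factor of 2240.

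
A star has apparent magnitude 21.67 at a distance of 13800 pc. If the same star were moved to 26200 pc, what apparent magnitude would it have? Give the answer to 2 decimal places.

m ≈ 23.06

Flux ∝ 1/d², so Δm = 5 log₁₀(d₂/d₁) = 5 log₁₀(26200/13800) = 1.392
m₂ = m₁ + Δm = 21.67 + (1.392) = 23.062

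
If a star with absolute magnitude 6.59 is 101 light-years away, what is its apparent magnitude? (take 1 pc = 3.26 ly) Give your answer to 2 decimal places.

d = 101 ly / 3.26 = 30.98 pc
m = M + 5 log₁₀ d − 5 = 6.59 + 5·1.4911 − 5 = 9.046

m ≈ 9.05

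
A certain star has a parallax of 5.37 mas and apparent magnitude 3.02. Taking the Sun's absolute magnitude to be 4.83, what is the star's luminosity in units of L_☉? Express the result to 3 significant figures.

L/L_☉ ≈ 1840

d = 1/p = 1000/5.37 mas = 186.2 pc
M = m − 5 log₁₀ d + 5 = 3.02 − 5·2.2700 + 5 = -3.330
M − M_☉ = -3.330 − 4.83 = -8.160
L/L_☉ = 10^(−0.4 × -8.160) = 1837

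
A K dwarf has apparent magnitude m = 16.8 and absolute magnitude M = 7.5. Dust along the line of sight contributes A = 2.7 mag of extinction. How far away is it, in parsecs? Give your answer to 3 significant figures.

d ≈ 209 pc

m − M = 5 log₁₀(d/10 pc) + A  ⇒  16.8 − (7.5) − 2.7 = 5 log₁₀(d/10)
6.600 = 5 log₁₀(d/10)
log₁₀ d = (m − M − A)/5 + 1 = 2.3200
d = 10^2.3200 = 208.9 pc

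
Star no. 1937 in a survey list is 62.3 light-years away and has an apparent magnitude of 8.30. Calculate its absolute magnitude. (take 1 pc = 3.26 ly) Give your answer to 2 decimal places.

d = 62.3 ly / 3.26 = 19.11 pc
5 log₁₀(d/10 pc) = 5 log₁₀(19.11) − 5 = 1.406
M = m − 5 log₁₀(d/10) = 8.30 − 1.406 = 6.894

M ≈ 6.89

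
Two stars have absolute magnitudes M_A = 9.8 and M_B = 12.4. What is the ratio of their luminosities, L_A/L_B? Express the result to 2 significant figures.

L_A/L_B ≈ 11

ΔM = M_A − M_B = -2.6
L_A/L_B = 10^(−0.4 ΔM) = 10^1.040 = 10.96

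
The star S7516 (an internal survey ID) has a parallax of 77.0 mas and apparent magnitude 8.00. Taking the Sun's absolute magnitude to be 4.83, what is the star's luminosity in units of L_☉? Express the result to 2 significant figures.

d = 1/p = 1000/77.0 mas = 12.99 pc
M = m − 5 log₁₀ d + 5 = 8.00 − 5·1.1135 + 5 = 7.432
M − M_☉ = 7.432 − 4.83 = 2.602
L/L_☉ = 10^(−0.4 × 2.602) = 0.09100

L/L_☉ ≈ 0.091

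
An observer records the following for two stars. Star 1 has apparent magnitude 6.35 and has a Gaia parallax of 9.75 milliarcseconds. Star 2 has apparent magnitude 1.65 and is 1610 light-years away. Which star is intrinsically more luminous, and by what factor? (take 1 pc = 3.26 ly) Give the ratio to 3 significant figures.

Star 2 is more luminous, by a factor of 1760.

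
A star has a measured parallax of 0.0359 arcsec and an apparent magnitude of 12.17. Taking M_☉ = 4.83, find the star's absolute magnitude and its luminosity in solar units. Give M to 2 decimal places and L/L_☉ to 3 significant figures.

M ≈ 9.95; L/L_☉ ≈ 8.99×10^-3

d = 1/p = 1/0.0359″ = 27.86 pc
M = m − 5 log₁₀ d + 5 = 12.17 − 5·1.4449 + 5 = 9.945
M − M_☉ = 9.945 − 4.83 = 5.115
L/L_☉ = 10^(−0.4 × 5.115) = 8.991×10^-3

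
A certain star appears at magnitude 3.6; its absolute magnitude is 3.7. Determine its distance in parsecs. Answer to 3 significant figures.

μ = m − M = -0.100
m − M = 5 log₁₀ d − 5
log₁₀ d = (m − M)/5 + 1 = 0.9800
d = 10^0.9800 = 9.550 pc

d ≈ 9.55 pc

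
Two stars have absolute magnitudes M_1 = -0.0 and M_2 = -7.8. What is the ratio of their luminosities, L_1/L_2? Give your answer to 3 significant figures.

L_1/L_2 ≈ 7.59×10^-4

ΔM = M_1 − M_2 = 7.8
L_1/L_2 = 10^(−0.4 ΔM) = 10^-3.120 = 7.586×10^-4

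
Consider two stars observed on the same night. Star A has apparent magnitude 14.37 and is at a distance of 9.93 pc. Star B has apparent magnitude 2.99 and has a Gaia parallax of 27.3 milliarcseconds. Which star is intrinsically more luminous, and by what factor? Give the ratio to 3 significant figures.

Star B is more luminous, by a factor of 485000.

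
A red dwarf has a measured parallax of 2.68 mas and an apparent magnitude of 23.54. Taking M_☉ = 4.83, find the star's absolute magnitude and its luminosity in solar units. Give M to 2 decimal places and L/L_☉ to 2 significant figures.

d = 1/p = 1000/2.68 mas = 373.1 pc
M = m − 5 log₁₀ d + 5 = 23.54 − 5·2.5719 + 5 = 15.681
M − M_☉ = 15.681 − 4.83 = 10.851
L/L_☉ = 10^(−0.4 × 10.851) = 4.568×10^-5

M ≈ 15.68; L/L_☉ ≈ 4.6×10^-5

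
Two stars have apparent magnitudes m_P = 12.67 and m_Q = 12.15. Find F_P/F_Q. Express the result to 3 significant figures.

F_P/F_Q ≈ 0.619

Δm = 12.67 − (12.15) = 0.52
Flux ratio = 10^(−0.4 Δm) = 10^(−0.4 × 0.52) = 10^-0.208 = 0.6194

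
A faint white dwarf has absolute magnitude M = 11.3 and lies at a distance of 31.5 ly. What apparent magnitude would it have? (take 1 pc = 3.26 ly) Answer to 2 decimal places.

d = 31.5 ly / 3.26 = 9.663 pc
m = M + 5 log₁₀ d − 5 = 11.3 + 5·0.9851 − 5 = 11.225

m ≈ 11.23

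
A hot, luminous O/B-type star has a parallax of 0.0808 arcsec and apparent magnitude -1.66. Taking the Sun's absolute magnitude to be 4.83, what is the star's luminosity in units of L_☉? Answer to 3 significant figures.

L/L_☉ ≈ 604

d = 1/p = 1/0.0808″ = 12.38 pc
M = m − 5 log₁₀ d + 5 = -1.66 − 5·1.0926 + 5 = -2.123
M − M_☉ = -2.123 − 4.83 = -6.953
L/L_☉ = 10^(−0.4 × -6.953) = 604.2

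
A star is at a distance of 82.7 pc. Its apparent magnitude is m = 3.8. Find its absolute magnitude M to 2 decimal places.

M ≈ -0.79

5 log₁₀(d/10 pc) = 5 log₁₀(82.70) − 5 = 4.588
M = m − 5 log₁₀(d/10) = 3.8 − 4.588 = -0.788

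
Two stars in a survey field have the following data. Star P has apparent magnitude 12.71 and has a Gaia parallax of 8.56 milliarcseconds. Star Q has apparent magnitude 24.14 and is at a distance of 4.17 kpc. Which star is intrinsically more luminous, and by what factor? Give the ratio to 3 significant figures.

Star P: p = 8.56 mas = 8.56×10^-3″ → d = 1/p = 116.8 pc
Star P: M = m − 5 log₁₀ d + 5 = 12.71 − 5·2.0675 + 5 = 7.372
Star Q: d = 4.17 kpc = 4170 pc
Star Q: M = m − 5 log₁₀ d + 5 = 24.14 − 5·3.6201 + 5 = 11.039
ΔM = M_P − M_Q = 7.372 − (11.039) = -3.667; smaller M is more luminous → Star P.
L ratio = 10^(0.4 |ΔM|) = 10^1.467 = 29.29

Star P is more luminous, by a factor of 29.3.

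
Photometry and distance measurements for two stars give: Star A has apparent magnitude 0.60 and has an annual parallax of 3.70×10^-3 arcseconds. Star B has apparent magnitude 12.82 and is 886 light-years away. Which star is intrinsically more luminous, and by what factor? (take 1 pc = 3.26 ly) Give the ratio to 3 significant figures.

Star A: d = 1/p = 1/3.70×10^-3″ = 270.3 pc
Star A: M = m − 5 log₁₀ d + 5 = 0.60 − 5·2.4318 + 5 = -6.559
Star B: d = 886 ly / 3.26 = 271.8 pc
Star B: M = m − 5 log₁₀ d + 5 = 12.82 − 5·2.4342 + 5 = 5.649
ΔM = M_A − M_B = -6.559 − (5.649) = -12.208; smaller M is more luminous → Star A.
L ratio = 10^(0.4 |ΔM|) = 10^4.883 = 76410

Star A is more luminous, by a factor of 76400.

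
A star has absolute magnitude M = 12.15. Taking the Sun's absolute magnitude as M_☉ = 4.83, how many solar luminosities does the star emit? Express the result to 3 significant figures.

M − M_☉ = 12.15 − 4.83 = 7.320
L/L_☉ = 10^(−0.4 (M − M_☉)) = 10^-2.928 = 1.180×10^-3

L/L_☉ ≈ 1.18×10^-3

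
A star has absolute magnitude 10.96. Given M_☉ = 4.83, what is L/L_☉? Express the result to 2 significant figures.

L/L_☉ ≈ 3.5×10^-3

M − M_☉ = 10.96 − 4.83 = 6.130
L/L_☉ = 10^(−0.4 (M − M_☉)) = 10^-2.452 = 3.532×10^-3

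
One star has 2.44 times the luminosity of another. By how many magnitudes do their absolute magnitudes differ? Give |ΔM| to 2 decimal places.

Pogson: ΔM = −2.5 log₁₀(ratio) = −2.5 log₁₀(2.44) = −2.5 × 0.3874 = -0.968

|ΔM| ≈ 0.97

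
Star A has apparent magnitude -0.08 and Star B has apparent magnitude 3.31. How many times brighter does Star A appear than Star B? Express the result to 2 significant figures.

23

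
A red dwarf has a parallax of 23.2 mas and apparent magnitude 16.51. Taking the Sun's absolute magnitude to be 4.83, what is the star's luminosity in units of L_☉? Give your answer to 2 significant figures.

L/L_☉ ≈ 4.0×10^-4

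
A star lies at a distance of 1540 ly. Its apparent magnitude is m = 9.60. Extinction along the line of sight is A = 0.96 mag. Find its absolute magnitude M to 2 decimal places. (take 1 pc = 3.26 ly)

M ≈ 0.27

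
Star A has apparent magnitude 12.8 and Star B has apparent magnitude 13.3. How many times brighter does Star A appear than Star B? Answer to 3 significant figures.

Magnitude difference = -0.5
Flux ratio = 10^(−0.4 Δm) = 10^(−0.4 × -0.5) = 10^0.200 = 1.585

1.58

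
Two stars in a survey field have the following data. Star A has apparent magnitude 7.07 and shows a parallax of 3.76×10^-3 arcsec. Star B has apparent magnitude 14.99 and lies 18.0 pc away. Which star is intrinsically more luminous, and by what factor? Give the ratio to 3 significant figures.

Star A: d = 1/p = 1/3.76×10^-3″ = 266.0 pc
Star A: M = m − 5 log₁₀ d + 5 = 7.07 − 5·2.4248 + 5 = -0.054
Star B: M = m − 5 log₁₀ d + 5 = 14.99 − 5·1.2553 + 5 = 13.714
ΔM = M_A − M_B = -0.054 − (13.714) = -13.768; smaller M is more luminous → Star A.
L ratio = 10^(0.4 |ΔM|) = 10^5.507 = 321400

Star A is more luminous, by a factor of 321000.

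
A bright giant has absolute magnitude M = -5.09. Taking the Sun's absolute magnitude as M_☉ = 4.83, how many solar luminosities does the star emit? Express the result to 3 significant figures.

M − M_☉ = -5.09 − 4.83 = -9.920
L/L_☉ = 10^(−0.4 (M − M_☉)) = 10^3.968 = 9290

L/L_☉ ≈ 9290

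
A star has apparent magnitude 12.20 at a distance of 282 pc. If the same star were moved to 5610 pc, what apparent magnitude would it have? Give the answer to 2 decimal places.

Flux ∝ 1/d², so Δm = 5 log₁₀(d₂/d₁) = 5 log₁₀(5610/282) = 6.494
m₂ = m₁ + Δm = 12.20 + (6.494) = 18.694

m ≈ 18.69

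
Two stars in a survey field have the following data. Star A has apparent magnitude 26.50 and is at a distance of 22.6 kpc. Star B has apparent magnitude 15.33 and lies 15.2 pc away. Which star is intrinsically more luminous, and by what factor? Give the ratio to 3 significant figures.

Star A is more luminous, by a factor of 75.3.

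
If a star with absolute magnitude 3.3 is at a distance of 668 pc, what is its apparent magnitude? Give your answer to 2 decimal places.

m = M + 5 log₁₀ d − 5 = 3.3 + 5·2.8248 − 5 = 12.424

m ≈ 12.42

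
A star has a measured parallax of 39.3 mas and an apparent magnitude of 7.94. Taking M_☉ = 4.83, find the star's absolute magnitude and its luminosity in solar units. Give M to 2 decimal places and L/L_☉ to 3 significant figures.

d = 1/p = 1000/39.3 mas = 25.45 pc
M = m − 5 log₁₀ d + 5 = 7.94 − 5·1.4056 + 5 = 5.912
M − M_☉ = 5.912 − 4.83 = 1.082
L/L_☉ = 10^(−0.4 × 1.082) = 0.3692

M ≈ 5.91; L/L_☉ ≈ 0.369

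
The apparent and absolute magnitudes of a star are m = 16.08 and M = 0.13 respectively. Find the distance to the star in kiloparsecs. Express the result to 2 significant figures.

d ≈ 15 kpc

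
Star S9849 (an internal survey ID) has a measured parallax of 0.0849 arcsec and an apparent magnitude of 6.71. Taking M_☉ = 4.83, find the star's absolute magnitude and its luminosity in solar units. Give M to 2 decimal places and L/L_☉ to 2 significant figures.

M ≈ 6.35; L/L_☉ ≈ 0.25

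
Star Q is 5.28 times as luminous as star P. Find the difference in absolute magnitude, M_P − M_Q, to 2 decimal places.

M_P − M_Q ≈ 1.81

Pogson: ΔM = −2.5 log₁₀(ratio) = −2.5 log₁₀(5.28) = −2.5 × 0.7226 = -1.807
Star Q is brighter so has the smaller magnitude: M_P − M_Q is positive.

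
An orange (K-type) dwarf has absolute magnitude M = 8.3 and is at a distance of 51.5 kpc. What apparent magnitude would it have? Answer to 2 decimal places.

d = 51.5 kpc = 51500 pc
m = M + 5 log₁₀ d − 5 = 8.3 + 5·4.7118 − 5 = 26.859

m ≈ 26.86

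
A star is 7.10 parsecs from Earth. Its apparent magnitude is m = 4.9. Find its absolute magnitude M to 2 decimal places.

5 log₁₀(d/10 pc) = 5 log₁₀(7.100) − 5 = -0.744
M = m − 5 log₁₀(d/10) = 4.9 + 0.744 = 5.644

M ≈ 5.64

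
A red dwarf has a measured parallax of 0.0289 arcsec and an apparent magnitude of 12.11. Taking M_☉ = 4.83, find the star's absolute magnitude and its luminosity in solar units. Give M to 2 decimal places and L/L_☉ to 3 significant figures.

M ≈ 9.41; L/L_☉ ≈ 0.0147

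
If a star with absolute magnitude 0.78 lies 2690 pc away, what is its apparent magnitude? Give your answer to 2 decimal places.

m = M + 5 log₁₀ d − 5 = 0.78 + 5·3.4298 − 5 = 12.929

m ≈ 12.93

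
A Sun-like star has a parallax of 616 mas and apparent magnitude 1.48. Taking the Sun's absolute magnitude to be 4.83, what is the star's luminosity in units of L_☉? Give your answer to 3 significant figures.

L/L_☉ ≈ 0.577

d = 1/p = 1000/616 mas = 1.623 pc
M = m − 5 log₁₀ d + 5 = 1.48 − 5·0.2104 + 5 = 5.428
M − M_☉ = 5.428 − 4.83 = 0.598
L/L_☉ = 10^(−0.4 × 0.598) = 0.5766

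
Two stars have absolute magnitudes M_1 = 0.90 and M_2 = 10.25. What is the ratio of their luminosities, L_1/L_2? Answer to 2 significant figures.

ΔM = M_1 − M_2 = -9.35
L_1/L_2 = 10^(−0.4 ΔM) = 10^3.740 = 5495

L_1/L_2 ≈ 5500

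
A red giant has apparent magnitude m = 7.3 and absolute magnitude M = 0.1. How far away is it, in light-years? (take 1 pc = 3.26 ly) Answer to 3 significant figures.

d ≈ 898 ly

μ = m − M = 7.200
m − M = 5 log₁₀ d − 5
log₁₀ d = (m − M)/5 + 1 = 2.4400
d = 10^2.4400 = 275.4 pc
= 897.9 ly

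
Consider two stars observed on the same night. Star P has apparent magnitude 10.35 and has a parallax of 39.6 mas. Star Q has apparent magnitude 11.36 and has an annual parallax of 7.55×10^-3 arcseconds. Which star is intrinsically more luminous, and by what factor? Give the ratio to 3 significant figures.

Star P: p = 39.6 mas = 0.0396″ → d = 1/p = 25.25 pc
Star P: M = m − 5 log₁₀ d + 5 = 10.35 − 5·1.4023 + 5 = 8.338
Star Q: d = 1/p = 1/7.55×10^-3″ = 132.5 pc
Star Q: M = m − 5 log₁₀ d + 5 = 11.36 − 5·2.1221 + 5 = 5.750
ΔM = M_P − M_Q = 8.338 − (5.750) = 2.589; smaller M is more luminous → Star Q.
L ratio = 10^(0.4 |ΔM|) = 10^1.035 = 10.85

Star Q is more luminous, by a factor of 10.9.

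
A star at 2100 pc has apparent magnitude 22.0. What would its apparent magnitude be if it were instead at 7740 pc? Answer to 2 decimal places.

Flux ∝ 1/d², so Δm = 5 log₁₀(d₂/d₁) = 5 log₁₀(7740/2100) = 2.833
m₂ = m₁ + Δm = 22.0 + (2.833) = 24.833

m ≈ 24.83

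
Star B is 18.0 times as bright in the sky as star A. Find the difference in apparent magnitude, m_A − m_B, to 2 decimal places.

Pogson: Δm = −2.5 log₁₀(ratio) = −2.5 log₁₀(18.0) = −2.5 × 1.2553 = -3.138
Star B is brighter so has the smaller magnitude: m_A − m_B is positive.

m_A − m_B ≈ 3.14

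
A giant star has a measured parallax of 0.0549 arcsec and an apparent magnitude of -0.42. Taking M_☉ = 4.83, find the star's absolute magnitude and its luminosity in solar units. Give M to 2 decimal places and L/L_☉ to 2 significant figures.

M ≈ -1.72; L/L_☉ ≈ 420

d = 1/p = 1/0.0549″ = 18.21 pc
M = m − 5 log₁₀ d + 5 = -0.42 − 5·1.2604 + 5 = -1.722
M − M_☉ = -1.722 − 4.83 = -6.552
L/L_☉ = 10^(−0.4 × -6.552) = 417.7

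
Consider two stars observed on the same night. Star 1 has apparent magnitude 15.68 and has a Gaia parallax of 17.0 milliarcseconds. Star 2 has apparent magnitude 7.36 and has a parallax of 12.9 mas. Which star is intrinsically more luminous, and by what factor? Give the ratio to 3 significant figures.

Star 1: p = 17.0 mas = 0.0170″ → d = 1/p = 58.82 pc
Star 1: M = m − 5 log₁₀ d + 5 = 15.68 − 5·1.7696 + 5 = 11.832
Star 2: p = 12.9 mas = 0.0129″ → d = 1/p = 77.52 pc
Star 2: M = m − 5 log₁₀ d + 5 = 7.36 − 5·1.8894 + 5 = 2.913
ΔM = M_1 − M_2 = 11.832 − (2.913) = 8.919; smaller M is more luminous → Star 2.
L ratio = 10^(0.4 |ΔM|) = 10^3.568 = 3696

Star 2 is more luminous, by a factor of 3700.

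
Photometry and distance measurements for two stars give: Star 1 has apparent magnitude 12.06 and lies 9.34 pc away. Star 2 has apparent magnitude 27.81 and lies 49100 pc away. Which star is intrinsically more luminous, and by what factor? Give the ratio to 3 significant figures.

Star 2 is more luminous, by a factor of 13.9.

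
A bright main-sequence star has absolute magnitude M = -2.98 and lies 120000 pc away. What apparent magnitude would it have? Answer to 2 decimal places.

m ≈ 17.42

m = M + 5 log₁₀ d − 5 = -2.98 + 5·5.0792 − 5 = 17.416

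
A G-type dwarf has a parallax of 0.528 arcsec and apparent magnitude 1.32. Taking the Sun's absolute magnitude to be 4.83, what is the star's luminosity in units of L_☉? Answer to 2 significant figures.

d = 1/p = 1/0.528″ = 1.894 pc
M = m − 5 log₁₀ d + 5 = 1.32 − 5·0.2774 + 5 = 4.933
M − M_☉ = 4.933 − 4.83 = 0.103
L/L_☉ = 10^(−0.4 × 0.103) = 0.9094

L/L_☉ ≈ 0.91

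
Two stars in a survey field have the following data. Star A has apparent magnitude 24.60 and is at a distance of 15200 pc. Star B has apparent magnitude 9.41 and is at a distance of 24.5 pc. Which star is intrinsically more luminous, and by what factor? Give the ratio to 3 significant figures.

Star B is more luminous, by a factor of 3.09.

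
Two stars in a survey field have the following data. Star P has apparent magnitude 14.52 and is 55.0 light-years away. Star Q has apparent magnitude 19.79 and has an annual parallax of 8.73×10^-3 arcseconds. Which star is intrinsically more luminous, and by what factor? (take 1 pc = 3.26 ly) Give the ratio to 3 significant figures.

Star P is more luminous, by a factor of 2.78.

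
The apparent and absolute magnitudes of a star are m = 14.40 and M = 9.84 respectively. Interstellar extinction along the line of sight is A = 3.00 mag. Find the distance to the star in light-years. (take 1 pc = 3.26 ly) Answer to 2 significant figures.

d ≈ 67 ly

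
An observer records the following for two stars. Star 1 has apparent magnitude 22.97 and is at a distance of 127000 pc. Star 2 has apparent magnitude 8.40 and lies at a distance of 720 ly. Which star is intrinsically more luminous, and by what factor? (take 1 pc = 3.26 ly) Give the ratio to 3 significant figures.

Star 2 is more luminous, by a factor of 2.04.

Star 1: M = m − 5 log₁₀ d + 5 = 22.97 − 5·5.1038 + 5 = 2.451
Star 2: d = 720 ly / 3.26 = 220.9 pc
Star 2: M = m − 5 log₁₀ d + 5 = 8.40 − 5·2.3441 + 5 = 1.679
ΔM = M_1 − M_2 = 2.451 − (1.679) = 0.772; smaller M is more luminous → Star 2.
L ratio = 10^(0.4 |ΔM|) = 10^0.309 = 2.035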